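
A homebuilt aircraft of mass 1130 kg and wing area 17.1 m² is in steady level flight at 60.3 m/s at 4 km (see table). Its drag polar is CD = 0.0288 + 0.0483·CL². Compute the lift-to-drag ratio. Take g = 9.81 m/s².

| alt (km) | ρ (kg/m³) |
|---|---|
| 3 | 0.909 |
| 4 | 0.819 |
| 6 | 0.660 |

At 4 km, from the table: ρ = 0.819 kg/m³.
In steady level flight, lift balances weight: W = mg = 1130 × 9.81 = 11085 N.
Dynamic pressure q = 0.5 × 0.819 × 60.3² = 1489 Pa.
CL = W/(q·S) = 11085 / (1489 × 17.1) = 0.4354.
CD = 0.0288 + 0.0483 × 0.4354² = 0.03796.
L/D = CL/CD = 0.4354 / 0.03796 = 11.5

L/D = 11.5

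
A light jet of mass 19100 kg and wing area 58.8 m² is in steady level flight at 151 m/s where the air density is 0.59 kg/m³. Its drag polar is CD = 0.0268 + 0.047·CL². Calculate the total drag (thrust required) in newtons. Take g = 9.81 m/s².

Level flight ⇒ L = W = m·g = 19100 × 9.81 = 1.8737×10^5 N.
q = ½ρv² = ½ × 0.59 × 151² = 6726 Pa.
Required CL = L/(qS) = 1.8737×10^5/(6726·58.8) = 0.4737.
CD = 0.0268 + 0.047 × 0.4737² = 0.03735.
D = q·S·CD = 6726 × 58.8 × 0.03735 = 14770 N

D = 14800 N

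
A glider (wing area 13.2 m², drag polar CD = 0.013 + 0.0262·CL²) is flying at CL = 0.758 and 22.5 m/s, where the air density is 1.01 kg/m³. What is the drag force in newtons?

CD = 0.013 + 0.0262 × 0.758² = 0.02805
D = ½ρv²S·CD = ½ × 1.01 × 22.5² × 13.2 × 0.02805 = 94.7 N

D = 94.7 N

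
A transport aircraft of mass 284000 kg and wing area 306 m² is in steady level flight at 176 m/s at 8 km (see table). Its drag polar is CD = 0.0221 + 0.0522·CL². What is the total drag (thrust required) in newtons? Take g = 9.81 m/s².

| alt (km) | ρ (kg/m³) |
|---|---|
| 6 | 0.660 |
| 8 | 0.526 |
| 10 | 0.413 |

D = 2.18×10^5 N

At 8 km, from the table: ρ = 0.526 kg/m³.
Weight W = mg = 284000 × 9.81 = 2.786×10^6 N; in level flight L = W.
Dynamic pressure q = 0.5 × 0.526 × 176² = 8147 Pa.
Required CL = L/(qS) = 2.786×10^6/(8147·306) = 1.118.
CD = 0.0221 + 0.0522 × 1.118² = 0.0873.
D = q·S·CD = 8147 × 306 × 0.0873 = 2.176×10^5 N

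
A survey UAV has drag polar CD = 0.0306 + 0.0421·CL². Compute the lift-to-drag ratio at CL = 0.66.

CD = 0.0306 + 0.0421 × 0.66² = 0.04894
L/D = CL/CD = 0.66 / 0.04894 = 13.5

L/D = 13.5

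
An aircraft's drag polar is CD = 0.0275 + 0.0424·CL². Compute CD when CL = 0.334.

CD = 0.0322

CD = 0.0275 + 0.0424 × 0.334² = 0.0275 + 0.00473 = 0.0322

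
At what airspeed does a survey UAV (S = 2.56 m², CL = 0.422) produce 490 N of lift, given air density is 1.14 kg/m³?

v = 28.2 m/s

L = ½ρv²S·CL ⇒ v = √(2L/(ρ·S·CL))
v = √(2 × 490 / (1.14 × 2.56 × 0.422)) = √795.7 = 28.2 m/s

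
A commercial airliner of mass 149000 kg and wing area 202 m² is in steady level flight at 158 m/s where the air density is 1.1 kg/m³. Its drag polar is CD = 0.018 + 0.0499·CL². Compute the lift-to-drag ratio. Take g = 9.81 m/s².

Level flight ⇒ L = W = m·g = 149000 × 9.81 = 1.4617×10^6 N.
q = ½ρv² = ½ × 1.1 × 158² = 13730 Pa.
CL = W/(q·S) = 1.4617×10^6 / (13730 × 202) = 0.527.
CD = 0.018 + 0.0499 × 0.527² = 0.03186.
L/D = CL/CD = 0.527 / 0.03186 = 16.5

L/D = 16.5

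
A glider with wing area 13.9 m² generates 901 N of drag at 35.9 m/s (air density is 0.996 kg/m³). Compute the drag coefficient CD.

CD = 0.101

From D = ½ρv²S·CD, rearranging gives CD = 2D/(ρv²S).
CD = 2 × 901 / (0.996 × 35.9² × 13.9) = 0.101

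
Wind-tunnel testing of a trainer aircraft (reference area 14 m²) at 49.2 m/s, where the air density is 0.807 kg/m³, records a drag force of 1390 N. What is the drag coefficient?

From D = ½ρv²S·CD, rearranging gives CD = 2D/(ρv²S).
CD = 2 × 1390 / (0.807 × 49.2² × 14) = 0.102

CD = 0.102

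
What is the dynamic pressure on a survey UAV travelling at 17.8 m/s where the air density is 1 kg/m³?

q = ½ρv² = ½ × 1 × 17.8² = 158 Pa

q = 158 Pa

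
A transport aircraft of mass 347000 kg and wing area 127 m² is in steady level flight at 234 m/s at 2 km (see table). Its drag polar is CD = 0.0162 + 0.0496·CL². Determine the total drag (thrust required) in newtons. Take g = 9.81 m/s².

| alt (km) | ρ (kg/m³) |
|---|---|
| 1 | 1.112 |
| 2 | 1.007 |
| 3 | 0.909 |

D = 2.21×10^5 N

At 2 km, from the table: ρ = 1.007 kg/m³.
Level flight ⇒ L = W = m·g = 347000 × 9.81 = 3.4041×10^6 N.
q = ½ρv² = ½ × 1.007 × 234² = 27570 Pa.
Required CL = L/(qS) = 3.4041×10^6/(27570·127) = 0.9722.
CD = 0.0162 + 0.0496 × 0.9722² = 0.06308.
D = q·S·CD = 27570 × 127 × 0.06308 = 2.209×10^5 N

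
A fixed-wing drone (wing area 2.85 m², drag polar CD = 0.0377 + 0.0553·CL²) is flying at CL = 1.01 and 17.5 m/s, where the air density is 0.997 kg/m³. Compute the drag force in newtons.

D = 40.9 N

CD = 0.0377 + 0.0553 × 1.01² = 0.09411
D = ½ρv²S·CD = ½ × 0.997 × 17.5² × 2.85 × 0.09411 = 40.9 N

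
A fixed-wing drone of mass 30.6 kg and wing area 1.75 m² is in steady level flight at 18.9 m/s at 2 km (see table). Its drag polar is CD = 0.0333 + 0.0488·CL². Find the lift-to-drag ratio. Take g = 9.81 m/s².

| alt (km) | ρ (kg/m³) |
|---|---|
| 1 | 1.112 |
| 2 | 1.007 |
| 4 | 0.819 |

At 2 km, from the table: ρ = 1.007 kg/m³.
In steady level flight, lift balances weight: W = mg = 30.6 × 9.81 = 300.19 N.
q = ½ρv² = ½ × 1.007 × 18.9² = 179.9 Pa.
CL = W/(q·S) = 300.19 / (179.9 × 1.75) = 0.9537.
CD = 0.0333 + 0.0488 × 0.9537² = 0.07769.
L/D = CL/CD = 0.9537 / 0.07769 = 12.3

L/D = 12.3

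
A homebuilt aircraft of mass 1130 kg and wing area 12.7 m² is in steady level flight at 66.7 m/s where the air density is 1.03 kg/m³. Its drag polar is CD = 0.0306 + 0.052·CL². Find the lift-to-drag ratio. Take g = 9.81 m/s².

L/D = 9.99

Level flight ⇒ L = W = m·g = 1130 × 9.81 = 11085 N.
Dynamic pressure q = 0.5 × 1.03 × 66.7² = 2291 Pa.
CL = 2W/(ρv²S) = 2×11085/(1.03×66.7²×12.7) = 0.381.
CD = 0.0306 + 0.052 × 0.381² = 0.03815.
L/D = CL/CD = 0.381 / 0.03815 = 9.99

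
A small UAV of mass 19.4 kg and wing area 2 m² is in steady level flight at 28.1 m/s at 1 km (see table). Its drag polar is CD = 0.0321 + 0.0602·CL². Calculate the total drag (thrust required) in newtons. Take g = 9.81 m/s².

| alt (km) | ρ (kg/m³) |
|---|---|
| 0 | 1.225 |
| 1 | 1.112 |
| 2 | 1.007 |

At 1 km, from the table: ρ = 1.112 kg/m³.
Weight W = mg = 19.4 × 9.81 = 190.31 N; in level flight L = W.
Dynamic pressure q = 0.5 × 1.112 × 28.1² = 439 Pa.
Required CL = L/(qS) = 190.31/(439·2) = 0.2167.
CD = 0.0321 + 0.0602 × 0.2167² = 0.03493.
D = q·S·CD = 439 × 2 × 0.03493 = 30.67 N

D = 30.7 N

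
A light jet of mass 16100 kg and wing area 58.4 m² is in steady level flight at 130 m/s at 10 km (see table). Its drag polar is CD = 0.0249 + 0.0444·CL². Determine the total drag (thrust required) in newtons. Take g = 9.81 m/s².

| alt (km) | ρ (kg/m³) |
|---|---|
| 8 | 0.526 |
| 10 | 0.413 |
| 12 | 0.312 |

At 10 km, from the table: ρ = 0.413 kg/m³.
Level flight ⇒ L = W = m·g = 16100 × 9.81 = 1.5794×10^5 N.
q = ½ρv² = ½ × 0.413 × 130² = 3490 Pa.
Required CL = L/(qS) = 1.5794×10^5/(3490·58.4) = 0.775.
CD = 0.0249 + 0.0444 × 0.775² = 0.05156.
D = q·S·CD = 3490 × 58.4 × 0.05156 = 10510 N

D = 10500 N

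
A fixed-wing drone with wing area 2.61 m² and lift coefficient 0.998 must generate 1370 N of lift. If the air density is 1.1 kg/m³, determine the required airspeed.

L = ½ρv²S·CL ⇒ v = √(2L/(ρ·S·CL))
v = √(2 × 1370 / (1.1 × 2.61 × 0.998)) = √956.3 = 30.9 m/s

v = 30.9 m/s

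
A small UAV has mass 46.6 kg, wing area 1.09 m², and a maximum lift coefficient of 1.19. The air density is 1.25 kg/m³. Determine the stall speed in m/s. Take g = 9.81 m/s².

At stall, lift equals weight: L = W = m·g = 46.6 × 9.81 = 457.1 N.
From L = ½ρV²S·CL,max = W: V_stall = √(2W/(ρSCL,max)) = √(2·457.1/(1.25·1.09·1.19))
V_stall = √563.9 = 23.7 m/s

V_stall = 23.7 m/s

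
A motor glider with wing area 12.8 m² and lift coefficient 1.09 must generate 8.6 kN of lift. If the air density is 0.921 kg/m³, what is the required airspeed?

v = 36.6 m/s

L = ½ρv²S·CL ⇒ v = √(2L/(ρ·S·CL))
v = √(2 × 8600 / (0.921 × 12.8 × 1.09)) = √1339 = 36.6 m/s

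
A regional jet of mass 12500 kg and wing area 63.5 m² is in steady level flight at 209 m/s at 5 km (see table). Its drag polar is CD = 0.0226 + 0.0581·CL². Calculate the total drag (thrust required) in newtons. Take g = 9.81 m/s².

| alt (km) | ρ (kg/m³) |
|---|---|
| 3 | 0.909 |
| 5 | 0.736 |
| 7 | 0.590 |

At 5 km, from the table: ρ = 0.736 kg/m³.
In steady level flight, lift balances weight: W = mg = 12500 × 9.81 = 1.2262×10^5 N.
Dynamic pressure q = 0.5 × 0.736 × 209² = 16070 Pa.
Required CL = L/(qS) = 1.2262×10^5/(16070·63.5) = 0.1201.
CD = 0.0226 + 0.0581 × 0.1201² = 0.02344.
D = q·S·CD = 16070 × 63.5 × 0.02344 = 23920 N

D = 23900 N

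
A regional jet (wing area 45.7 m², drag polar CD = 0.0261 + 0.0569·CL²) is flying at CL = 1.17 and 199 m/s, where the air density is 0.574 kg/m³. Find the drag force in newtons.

CD = 0.0261 + 0.0569 × 1.17² = 0.104
D = ½ρv²S·CD = ½ × 0.574 × 199² × 45.7 × 0.104 = 54000 N

D = 54000 N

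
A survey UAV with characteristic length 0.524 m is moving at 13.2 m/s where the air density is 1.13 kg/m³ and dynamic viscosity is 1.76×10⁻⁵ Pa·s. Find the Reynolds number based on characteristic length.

Re = 4.44×10^5

Re = ρ·v·c/μ = 1.13 × 13.2 × 0.524 / (1.76×10⁻⁵) = 4.44×10^5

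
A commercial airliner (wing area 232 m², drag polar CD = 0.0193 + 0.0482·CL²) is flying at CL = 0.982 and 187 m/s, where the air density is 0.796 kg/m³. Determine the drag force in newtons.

CD = 0.0193 + 0.0482 × 0.982² = 0.06578
D = ½ρv²S·CD = ½ × 0.796 × 187² × 232 × 0.06578 = 2.12×10^5 N

D = 2.12×10^5 N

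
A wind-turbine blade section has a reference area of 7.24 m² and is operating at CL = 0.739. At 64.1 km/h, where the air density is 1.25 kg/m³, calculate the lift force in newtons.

L = 1060 N

Convert speed: v = 64.1 km/h ÷ 3.6 = 17.81 m/s.
L = ½ρv²S·CL = ½ × 1.25 × 17.81² × 7.24 × 0.739 = 1060 N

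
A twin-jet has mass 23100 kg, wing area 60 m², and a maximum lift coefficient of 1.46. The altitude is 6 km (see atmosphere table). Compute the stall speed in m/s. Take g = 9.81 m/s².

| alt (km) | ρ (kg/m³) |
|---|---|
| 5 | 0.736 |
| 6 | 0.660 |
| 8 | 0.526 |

V_stall = 88.5 m/s

At 6 km, from the table: ρ = 0.660 kg/m³.
At stall, lift equals weight: L = W = m·g = 23100 × 9.81 = 2.266×10^5 N.
V_stall = √(2W/(ρ·S·CL,max)) = √(2 × 2.266×10^5 / (0.66 × 60 × 1.46))
V_stall = √7839 = 88.5 m/s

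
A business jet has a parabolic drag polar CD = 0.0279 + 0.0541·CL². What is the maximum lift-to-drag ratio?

For CD = CD0 + K·CL², (L/D)max occurs at CL* = √(CD0/K) and equals 1/(2√(K·CD0)).
(L/D)max = 1/(2√(0.0541 × 0.0279)) = 1/(2 × 0.03885) = 12.9

(L/D)max = 12.9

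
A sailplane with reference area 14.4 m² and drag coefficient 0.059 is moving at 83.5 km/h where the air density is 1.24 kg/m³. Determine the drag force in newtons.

Convert speed: v = 83.5 km/h ÷ 3.6 = 23.19 m/s.
D = ½ρv²S·CD = ½ × 1.24 × 23.19² × 14.4 × 0.059 = 283 N

D = 283 N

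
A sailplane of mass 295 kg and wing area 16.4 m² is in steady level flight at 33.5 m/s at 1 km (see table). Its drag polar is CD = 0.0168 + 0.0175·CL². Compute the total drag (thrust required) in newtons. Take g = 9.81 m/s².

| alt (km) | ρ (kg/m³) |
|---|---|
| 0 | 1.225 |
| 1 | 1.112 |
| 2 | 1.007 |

At 1 km, from the table: ρ = 1.112 kg/m³.
In steady level flight, lift balances weight: W = mg = 295 × 9.81 = 2894 N.
Dynamic pressure q = 0.5 × 1.112 × 33.5² = 624 Pa.
CL = 2W/(ρv²S) = 2×2894/(1.112×33.5²×16.4) = 0.2828.
CD = 0.0168 + 0.0175 × 0.2828² = 0.0182.
D = q·S·CD = 624 × 16.4 × 0.0182 = 186.2 N

D = 186 N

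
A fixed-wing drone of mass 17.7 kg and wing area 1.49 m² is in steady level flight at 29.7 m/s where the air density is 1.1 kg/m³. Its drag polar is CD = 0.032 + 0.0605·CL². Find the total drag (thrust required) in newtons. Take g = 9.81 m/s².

Weight W = mg = 17.7 × 9.81 = 173.64 N; in level flight L = W.
q = ½ρv² = ½ × 1.1 × 29.7² = 485.1 Pa.
CL = W/(q·S) = 173.64 / (485.1 × 1.49) = 0.2402.
CD = 0.032 + 0.0605 × 0.2402² = 0.03549.
D = q·S·CD = 485.1 × 1.49 × 0.03549 = 25.66 N

D = 25.7 N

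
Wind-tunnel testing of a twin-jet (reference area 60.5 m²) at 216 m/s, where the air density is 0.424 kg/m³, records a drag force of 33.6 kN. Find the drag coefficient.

From D = ½ρv²S·CD, rearranging gives CD = 2D/(ρv²S).
CD = 2 × 33600 / (0.424 × 216² × 60.5) = 0.0561

CD = 0.0561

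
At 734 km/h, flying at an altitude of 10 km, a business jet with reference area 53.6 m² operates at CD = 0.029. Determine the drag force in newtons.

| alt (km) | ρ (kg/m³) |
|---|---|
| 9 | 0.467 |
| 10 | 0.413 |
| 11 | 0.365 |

At 10 km, from the table: ρ = 0.413 kg/m³.
Convert speed: v = 734 km/h ÷ 3.6 = 203.9 m/s.
Dynamic pressure q = ½ρv² = ½ × 0.413 × 203.9² = 8584 Pa.
D = q·S·CD = 8584 × 53.6 × 0.029 = 13300 N ≈ 13.3 kN

D = 13300 N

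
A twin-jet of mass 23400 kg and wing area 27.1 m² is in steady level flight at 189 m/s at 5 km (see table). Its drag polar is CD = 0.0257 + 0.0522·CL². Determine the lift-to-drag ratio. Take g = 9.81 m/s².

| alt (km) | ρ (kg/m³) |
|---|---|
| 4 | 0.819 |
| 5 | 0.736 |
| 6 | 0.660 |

At 5 km, from the table: ρ = 0.736 kg/m³.
Level flight ⇒ L = W = m·g = 23400 × 9.81 = 2.2955×10^5 N.
q = ½ρv² = ½ × 0.736 × 189² = 13150 Pa.
Required CL = L/(qS) = 2.2955×10^5/(13150·27.1) = 0.6444.
CD = 0.0257 + 0.0522 × 0.6444² = 0.04737.
L/D = CL/CD = 0.6444 / 0.04737 = 13.6

L/D = 13.6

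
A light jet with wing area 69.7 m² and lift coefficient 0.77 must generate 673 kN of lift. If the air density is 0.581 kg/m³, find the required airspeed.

L = ½ρv²S·CL ⇒ v = √(2L/(ρ·S·CL))
v = √(2 × 6.73×10^5 / (0.581 × 69.7 × 0.77)) = √43170 = 208 m/s

v = 208 m/s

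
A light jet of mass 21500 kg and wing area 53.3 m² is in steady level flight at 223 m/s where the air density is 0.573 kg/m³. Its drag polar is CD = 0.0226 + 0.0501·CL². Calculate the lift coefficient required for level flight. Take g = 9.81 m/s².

Weight W = mg = 21500 × 9.81 = 2.1092×10^5 N; in level flight L = W.
Dynamic pressure q = 0.5 × 0.573 × 223² = 14250 Pa.
CL = 2W/(ρv²S) = 2×2.1092×10^5/(0.573×223²×53.3) = 0.2777.

CL = 0.278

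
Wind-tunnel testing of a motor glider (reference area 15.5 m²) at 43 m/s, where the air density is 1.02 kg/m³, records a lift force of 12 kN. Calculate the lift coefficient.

CL = 0.821

From L = ½ρv²S·CL, rearranging gives CL = 2L/(ρv²S).
CL = 2 × 12000 / (1.02 × 43² × 15.5) = 0.821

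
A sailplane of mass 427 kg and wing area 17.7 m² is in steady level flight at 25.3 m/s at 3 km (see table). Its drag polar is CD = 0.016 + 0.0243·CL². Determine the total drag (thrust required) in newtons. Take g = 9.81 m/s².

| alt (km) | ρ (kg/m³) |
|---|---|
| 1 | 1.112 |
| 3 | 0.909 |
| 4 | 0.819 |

D = 165 N

At 3 km, from the table: ρ = 0.909 kg/m³.
Weight W = mg = 427 × 9.81 = 4188.9 N; in level flight L = W.
Dynamic pressure q = 0.5 × 0.909 × 25.3² = 290.9 Pa.
CL = 2W/(ρv²S) = 2×4188.9/(0.909×25.3²×17.7) = 0.8135.
CD = 0.016 + 0.0243 × 0.8135² = 0.03208.
D = q·S·CD = 290.9 × 17.7 × 0.03208 = 165.2 N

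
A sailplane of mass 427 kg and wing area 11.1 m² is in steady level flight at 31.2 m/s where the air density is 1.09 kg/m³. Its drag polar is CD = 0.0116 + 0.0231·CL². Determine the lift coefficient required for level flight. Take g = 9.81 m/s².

CL = 0.711

In steady level flight, lift balances weight: W = mg = 427 × 9.81 = 4188.9 N.
Dynamic pressure q = 0.5 × 1.09 × 31.2² = 530.5 Pa.
CL = W/(q·S) = 4188.9 / (530.5 × 11.1) = 0.7113.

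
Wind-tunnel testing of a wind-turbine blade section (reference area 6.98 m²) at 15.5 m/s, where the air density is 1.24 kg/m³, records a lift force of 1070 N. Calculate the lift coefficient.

CL = 1.03

From L = ½ρv²S·CL, rearranging gives CL = 2L/(ρv²S).
CL = 2 × 1070 / (1.24 × 15.5² × 6.98) = 1.03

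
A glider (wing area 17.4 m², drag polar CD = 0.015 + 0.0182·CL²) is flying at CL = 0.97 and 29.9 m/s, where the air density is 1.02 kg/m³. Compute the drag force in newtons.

CD = 0.015 + 0.0182 × 0.97² = 0.03212
D = ½ρv²S·CD = ½ × 1.02 × 29.9² × 17.4 × 0.03212 = 255 N

D = 255 N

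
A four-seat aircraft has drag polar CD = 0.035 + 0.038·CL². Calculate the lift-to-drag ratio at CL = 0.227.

L/D = 6.14

CD = 0.035 + 0.038 × 0.227² = 0.03696
L/D = CL/CD = 0.227 / 0.03696 = 6.14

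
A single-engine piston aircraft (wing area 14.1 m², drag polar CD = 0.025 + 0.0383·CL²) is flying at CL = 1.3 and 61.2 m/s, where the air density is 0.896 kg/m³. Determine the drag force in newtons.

CD = 0.025 + 0.0383 × 1.3² = 0.08973
D = ½ρv²S·CD = ½ × 0.896 × 61.2² × 14.1 × 0.08973 = 2120 N

D = 2120 N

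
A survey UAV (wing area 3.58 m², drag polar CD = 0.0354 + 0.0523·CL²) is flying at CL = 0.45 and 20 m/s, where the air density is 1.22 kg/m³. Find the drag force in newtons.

CD = 0.0354 + 0.0523 × 0.45² = 0.04599
D = ½ρv²S·CD = ½ × 1.22 × 20² × 3.58 × 0.04599 = 40.2 N

D = 40.2 N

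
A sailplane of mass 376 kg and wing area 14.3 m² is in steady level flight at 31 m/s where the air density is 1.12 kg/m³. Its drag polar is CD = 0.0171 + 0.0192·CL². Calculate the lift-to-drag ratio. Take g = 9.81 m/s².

Weight W = mg = 376 × 9.81 = 3688.6 N; in level flight L = W.
q = ½ρv² = ½ × 1.12 × 31² = 538.2 Pa.
Required CL = L/(qS) = 3688.6/(538.2·14.3) = 0.4793.
CD = 0.0171 + 0.0192 × 0.4793² = 0.02151.
L/D = CL/CD = 0.4793 / 0.02151 = 22.3

L/D = 22.3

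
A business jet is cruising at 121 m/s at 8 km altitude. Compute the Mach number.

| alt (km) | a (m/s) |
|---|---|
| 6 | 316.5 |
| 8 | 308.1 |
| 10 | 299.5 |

M = 0.393

At 8 km, from the table: a = 308.1 m/s.
M = v/a = 121 / 308.1 = 0.393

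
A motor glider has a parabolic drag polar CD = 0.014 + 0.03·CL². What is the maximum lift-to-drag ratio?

(L/D)max = 24.4

For CD = CD0 + K·CL², (L/D)max occurs at CL* = √(CD0/K) and equals 1/(2√(K·CD0)).
(L/D)max = 1/(2√(0.03 × 0.014)) = 1/(2 × 0.02049) = 24.4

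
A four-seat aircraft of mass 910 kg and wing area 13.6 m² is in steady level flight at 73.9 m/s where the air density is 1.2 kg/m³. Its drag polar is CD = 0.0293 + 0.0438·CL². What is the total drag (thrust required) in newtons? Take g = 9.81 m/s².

Weight W = mg = 910 × 9.81 = 8927.1 N; in level flight L = W.
q = ½ρv² = ½ × 1.2 × 73.9² = 3277 Pa.
CL = W/(q·S) = 8927.1 / (3277 × 13.6) = 0.2003.
CD = 0.0293 + 0.0438 × 0.2003² = 0.03106.
D = q·S·CD = 3277 × 13.6 × 0.03106 = 1384 N

D = 1380 N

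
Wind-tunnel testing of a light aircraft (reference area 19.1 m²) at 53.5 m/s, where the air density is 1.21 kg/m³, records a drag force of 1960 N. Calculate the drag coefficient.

From D = ½ρv²S·CD, rearranging gives CD = 2D/(ρv²S).
CD = 2 × 1960 / (1.21 × 53.5² × 19.1) = 0.0593

CD = 0.0593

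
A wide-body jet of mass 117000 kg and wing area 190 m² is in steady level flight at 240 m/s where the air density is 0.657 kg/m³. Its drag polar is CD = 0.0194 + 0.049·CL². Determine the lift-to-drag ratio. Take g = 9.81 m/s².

In steady level flight, lift balances weight: W = mg = 117000 × 9.81 = 1.1478×10^6 N.
q = ½ρv² = ½ × 0.657 × 240² = 18920 Pa.
Required CL = L/(qS) = 1.1478×10^6/(18920·190) = 0.3193.
CD = 0.0194 + 0.049 × 0.3193² = 0.02439.
L/D = CL/CD = 0.3193 / 0.02439 = 13.1

L/D = 13.1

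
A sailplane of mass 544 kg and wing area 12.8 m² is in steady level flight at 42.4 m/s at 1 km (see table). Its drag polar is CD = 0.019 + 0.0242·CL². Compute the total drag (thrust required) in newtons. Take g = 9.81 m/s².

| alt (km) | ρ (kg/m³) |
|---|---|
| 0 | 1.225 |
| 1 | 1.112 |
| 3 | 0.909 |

At 1 km, from the table: ρ = 1.112 kg/m³.
Weight W = mg = 544 × 9.81 = 5336.6 N; in level flight L = W.
q = ½ρv² = ½ × 1.112 × 42.4² = 999.6 Pa.
Required CL = L/(qS) = 5336.6/(999.6·12.8) = 0.4171.
CD = 0.019 + 0.0242 × 0.4171² = 0.02321.
D = q·S·CD = 999.6 × 12.8 × 0.02321 = 297 N

D = 297 N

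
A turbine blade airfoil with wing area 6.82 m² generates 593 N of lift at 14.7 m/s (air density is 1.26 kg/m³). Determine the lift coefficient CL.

CL = 0.639

From L = ½ρv²S·CL, rearranging gives CL = 2L/(ρv²S).
CL = 2 × 593 / (1.26 × 14.7² × 6.82) = 0.639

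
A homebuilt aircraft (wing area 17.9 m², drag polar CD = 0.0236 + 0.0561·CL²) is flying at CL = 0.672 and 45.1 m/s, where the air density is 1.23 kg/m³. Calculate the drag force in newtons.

D = 1100 N

CD = 0.0236 + 0.0561 × 0.672² = 0.04893
D = ½ρv²S·CD = ½ × 1.23 × 45.1² × 17.9 × 0.04893 = 1100 N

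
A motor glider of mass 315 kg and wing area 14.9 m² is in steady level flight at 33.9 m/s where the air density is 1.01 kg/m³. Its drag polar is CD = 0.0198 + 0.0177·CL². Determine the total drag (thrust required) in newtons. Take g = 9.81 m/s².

Level flight ⇒ L = W = m·g = 315 × 9.81 = 3090.2 N.
Dynamic pressure q = 0.5 × 1.01 × 33.9² = 580.4 Pa.
CL = W/(q·S) = 3090.2 / (580.4 × 14.9) = 0.3574.
CD = 0.0198 + 0.0177 × 0.3574² = 0.02206.
D = q·S·CD = 580.4 × 14.9 × 0.02206 = 190.8 N

D = 191 N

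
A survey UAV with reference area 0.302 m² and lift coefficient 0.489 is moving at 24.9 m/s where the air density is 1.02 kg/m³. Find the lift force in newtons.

Dynamic pressure q = ½ρv² = ½ × 1.02 × 24.9² = 316.2 Pa.
L = q·S·CL = 316.2 × 0.302 × 0.489 = 46.7 N

L = 46.7 N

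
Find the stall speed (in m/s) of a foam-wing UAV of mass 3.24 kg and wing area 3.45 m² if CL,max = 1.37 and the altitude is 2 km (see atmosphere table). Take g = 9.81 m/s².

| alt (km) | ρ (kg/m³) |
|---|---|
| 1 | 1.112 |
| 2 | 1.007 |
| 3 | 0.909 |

At 2 km, from the table: ρ = 1.007 kg/m³.
Stall occurs when L = W at CL,max. W = mg = 3.24 × 9.81 = 31.78 N.
V_stall = √(2W/(ρ·S·CL,max)) = √(2 × 31.78 / (1.007 × 3.45 × 1.37))
V_stall = √13.36 = 3.65 m/s

V_stall = 3.65 m/s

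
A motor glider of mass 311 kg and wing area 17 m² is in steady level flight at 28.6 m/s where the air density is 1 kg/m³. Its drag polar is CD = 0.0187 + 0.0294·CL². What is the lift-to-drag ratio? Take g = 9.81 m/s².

Level flight ⇒ L = W = m·g = 311 × 9.81 = 3050.9 N.
Dynamic pressure q = 0.5 × 1 × 28.6² = 409 Pa.
CL = W/(q·S) = 3050.9 / (409 × 17) = 0.4388.
CD = 0.0187 + 0.0294 × 0.4388² = 0.02436.
L/D = CL/CD = 0.4388 / 0.02436 = 18

L/D = 18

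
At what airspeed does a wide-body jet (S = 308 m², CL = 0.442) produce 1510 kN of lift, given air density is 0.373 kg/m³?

L = ½ρv²S·CL ⇒ v = √(2L/(ρ·S·CL))
v = √(2 × 1.51×10^6 / (0.373 × 308 × 0.442)) = √59470 = 244 m/s

v = 244 m/s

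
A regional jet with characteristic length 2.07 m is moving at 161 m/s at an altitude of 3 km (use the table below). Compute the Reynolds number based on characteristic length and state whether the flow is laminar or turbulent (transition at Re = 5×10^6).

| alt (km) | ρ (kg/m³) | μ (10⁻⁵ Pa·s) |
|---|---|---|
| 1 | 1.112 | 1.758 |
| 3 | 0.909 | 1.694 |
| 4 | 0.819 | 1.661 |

Re = 1.79×10^7 (turbulent)

At 3 km, from the table: ρ = 0.909 kg/m³, μ = 1.694×10⁻⁵ Pa·s.
Re = ρ·v·c/μ = 0.909 × 161 × 2.07 / (1.694×10⁻⁵) = 1.79×10^7
Since 1.79×10^7 > 5×10^6, the flow is turbulent.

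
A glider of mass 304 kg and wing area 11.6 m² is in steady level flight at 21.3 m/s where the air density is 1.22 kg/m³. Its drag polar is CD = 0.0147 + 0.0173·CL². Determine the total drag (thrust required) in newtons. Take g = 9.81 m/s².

D = 95.1 N

In steady level flight, lift balances weight: W = mg = 304 × 9.81 = 2982.2 N.
Dynamic pressure q = 0.5 × 1.22 × 21.3² = 276.8 Pa.
Required CL = L/(qS) = 2982.2/(276.8·11.6) = 0.929.
CD = 0.0147 + 0.0173 × 0.929² = 0.02963.
D = q·S·CD = 276.8 × 11.6 × 0.02963 = 95.12 N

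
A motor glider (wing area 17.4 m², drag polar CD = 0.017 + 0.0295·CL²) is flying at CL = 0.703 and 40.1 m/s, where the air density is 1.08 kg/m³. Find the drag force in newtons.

CD = 0.017 + 0.0295 × 0.703² = 0.03158
D = ½ρv²S·CD = ½ × 1.08 × 40.1² × 17.4 × 0.03158 = 477 N

D = 477 N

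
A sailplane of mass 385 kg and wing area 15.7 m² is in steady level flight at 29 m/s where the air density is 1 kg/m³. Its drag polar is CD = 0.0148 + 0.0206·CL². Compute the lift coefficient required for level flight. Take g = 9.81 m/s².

In steady level flight, lift balances weight: W = mg = 385 × 9.81 = 3776.9 N.
Dynamic pressure q = 0.5 × 1 × 29² = 420.5 Pa.
CL = 2W/(ρv²S) = 2×3776.9/(1×29²×15.7) = 0.5721.

CL = 0.572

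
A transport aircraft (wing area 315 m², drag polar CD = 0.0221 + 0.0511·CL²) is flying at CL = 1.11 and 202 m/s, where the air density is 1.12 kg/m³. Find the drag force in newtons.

D = 6.12×10^5 N

CD = 0.0221 + 0.0511 × 1.11² = 0.08506
D = ½ρv²S·CD = ½ × 1.12 × 202² × 315 × 0.08506 = 6.12×10^5 N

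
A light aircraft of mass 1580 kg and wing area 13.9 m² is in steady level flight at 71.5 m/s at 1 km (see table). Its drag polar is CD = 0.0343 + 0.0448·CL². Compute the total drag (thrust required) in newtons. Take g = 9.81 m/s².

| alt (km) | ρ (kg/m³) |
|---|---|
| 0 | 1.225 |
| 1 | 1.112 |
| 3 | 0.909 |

At 1 km, from the table: ρ = 1.112 kg/m³.
In steady level flight, lift balances weight: W = mg = 1580 × 9.81 = 15500 N.
Dynamic pressure q = 0.5 × 1.112 × 71.5² = 2842 Pa.
CL = 2W/(ρv²S) = 2×15500/(1.112×71.5²×13.9) = 0.3923.
CD = 0.0343 + 0.0448 × 0.3923² = 0.04119.
D = q·S·CD = 2842 × 13.9 × 0.04119 = 1628 N

D = 1630 N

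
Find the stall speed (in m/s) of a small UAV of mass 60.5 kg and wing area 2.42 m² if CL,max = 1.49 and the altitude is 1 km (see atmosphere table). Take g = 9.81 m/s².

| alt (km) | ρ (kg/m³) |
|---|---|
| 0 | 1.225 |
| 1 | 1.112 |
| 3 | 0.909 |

V_stall = 17.2 m/s

At 1 km, from the table: ρ = 1.112 kg/m³.
Weight W = mg = 60.5 × 9.81 = 593.5 N.
From L = ½ρV²S·CL,max = W: V_stall = √(2W/(ρSCL,max)) = √(2·593.5/(1.112·2.42·1.49))
V_stall = √296 = 17.2 m/s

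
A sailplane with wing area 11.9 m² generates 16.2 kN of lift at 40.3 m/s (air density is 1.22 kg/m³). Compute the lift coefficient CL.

From L = ½ρv²S·CL, rearranging gives CL = 2L/(ρv²S).
CL = 2 × 16200 / (1.22 × 40.3² × 11.9) = 1.37

CL = 1.37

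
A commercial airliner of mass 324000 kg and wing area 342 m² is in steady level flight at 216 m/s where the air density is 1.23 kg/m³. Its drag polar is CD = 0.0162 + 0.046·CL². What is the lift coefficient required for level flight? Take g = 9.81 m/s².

In steady level flight, lift balances weight: W = mg = 324000 × 9.81 = 3.1784×10^6 N.
q = ½ρv² = ½ × 1.23 × 216² = 28690 Pa.
CL = W/(q·S) = 3.1784×10^6 / (28690 × 342) = 0.3239.

CL = 0.324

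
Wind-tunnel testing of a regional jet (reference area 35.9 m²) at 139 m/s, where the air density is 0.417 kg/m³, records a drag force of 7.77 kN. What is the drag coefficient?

From D = ½ρv²S·CD, rearranging gives CD = 2D/(ρv²S).
CD = 2 × 7770 / (0.417 × 139² × 35.9) = 0.0537

CD = 0.0537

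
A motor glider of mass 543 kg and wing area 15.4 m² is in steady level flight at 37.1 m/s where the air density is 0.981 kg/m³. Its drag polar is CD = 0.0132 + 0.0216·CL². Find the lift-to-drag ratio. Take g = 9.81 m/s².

In steady level flight, lift balances weight: W = mg = 543 × 9.81 = 5326.8 N.
q = ½ρv² = ½ × 0.981 × 37.1² = 675.1 Pa.
CL = W/(q·S) = 5326.8 / (675.1 × 15.4) = 0.5123.
CD = 0.0132 + 0.0216 × 0.5123² = 0.01887.
L/D = CL/CD = 0.5123 / 0.01887 = 27.2

L/D = 27.2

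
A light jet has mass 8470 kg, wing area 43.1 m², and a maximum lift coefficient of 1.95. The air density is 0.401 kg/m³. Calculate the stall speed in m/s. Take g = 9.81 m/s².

At stall, lift equals weight: L = W = m·g = 8470 × 9.81 = 83090 N.
V_stall = √(2W/(ρ·S·CL,max)) = √(2 × 83090 / (0.401 × 43.1 × 1.95))
V_stall = √4931 = 70.2 m/s

V_stall = 70.2 m/s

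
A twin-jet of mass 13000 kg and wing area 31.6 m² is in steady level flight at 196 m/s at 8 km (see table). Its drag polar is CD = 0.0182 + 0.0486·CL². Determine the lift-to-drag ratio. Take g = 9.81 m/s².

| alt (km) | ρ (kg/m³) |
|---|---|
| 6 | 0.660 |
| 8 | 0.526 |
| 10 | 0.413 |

At 8 km, from the table: ρ = 0.526 kg/m³.
Weight W = mg = 13000 × 9.81 = 1.2753×10^5 N; in level flight L = W.
q = ½ρv² = ½ × 0.526 × 196² = 10100 Pa.
CL = W/(q·S) = 1.2753×10^5 / (10100 × 31.6) = 0.3994.
CD = 0.0182 + 0.0486 × 0.3994² = 0.02595.
L/D = CL/CD = 0.3994 / 0.02595 = 15.4

L/D = 15.4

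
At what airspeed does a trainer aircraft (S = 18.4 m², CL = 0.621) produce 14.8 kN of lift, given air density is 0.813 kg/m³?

v = 56.4 m/s

L = ½ρv²S·CL ⇒ v = √(2L/(ρ·S·CL))
v = √(2 × 14800 / (0.813 × 18.4 × 0.621)) = √3186 = 56.4 m/s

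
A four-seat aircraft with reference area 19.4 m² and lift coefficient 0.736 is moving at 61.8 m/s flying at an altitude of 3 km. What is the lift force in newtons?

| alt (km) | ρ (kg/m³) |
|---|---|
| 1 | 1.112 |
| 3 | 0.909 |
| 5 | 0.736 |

L = 24800 N

At 3 km, from the table: ρ = 0.909 kg/m³.
Dynamic pressure q = ½ρv² = ½ × 0.909 × 61.8² = 1736 Pa.
L = q·S·CL = 1736 × 19.4 × 0.736 = 24800 N ≈ 24.8 kN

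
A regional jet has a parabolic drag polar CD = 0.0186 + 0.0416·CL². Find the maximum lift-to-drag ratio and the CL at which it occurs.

(L/D)max = 18, at CL = 0.669

For CD = CD0 + K·CL², (L/D)max occurs at CL* = √(CD0/K) and equals 1/(2√(K·CD0)).
(L/D)max = 1/(2√(0.0416 × 0.0186)) = 1/(2 × 0.02782) = 18
CL* = √(0.0186/0.0416) = 0.669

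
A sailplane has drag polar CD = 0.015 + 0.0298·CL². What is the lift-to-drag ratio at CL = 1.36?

CD = 0.015 + 0.0298 × 1.36² = 0.07012
L/D = CL/CD = 1.36 / 0.07012 = 19.4

L/D = 19.4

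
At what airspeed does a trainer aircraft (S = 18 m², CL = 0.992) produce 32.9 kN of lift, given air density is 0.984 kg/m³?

L = ½ρv²S·CL ⇒ v = √(2L/(ρ·S·CL))
v = √(2 × 32900 / (0.984 × 18 × 0.992)) = √3745 = 61.2 m/s

v = 61.2 m/s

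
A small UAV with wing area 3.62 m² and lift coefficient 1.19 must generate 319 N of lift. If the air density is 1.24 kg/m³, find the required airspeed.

v = 10.9 m/s

L = ½ρv²S·CL ⇒ v = √(2L/(ρ·S·CL))
v = √(2 × 319 / (1.24 × 3.62 × 1.19)) = √119.4 = 10.9 m/s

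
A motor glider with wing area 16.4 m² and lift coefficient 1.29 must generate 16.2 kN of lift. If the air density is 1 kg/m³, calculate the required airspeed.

L = ½ρv²S·CL ⇒ v = √(2L/(ρ·S·CL))
v = √(2 × 16200 / (1 × 16.4 × 1.29)) = √1531 = 39.1 m/s

v = 39.1 m/s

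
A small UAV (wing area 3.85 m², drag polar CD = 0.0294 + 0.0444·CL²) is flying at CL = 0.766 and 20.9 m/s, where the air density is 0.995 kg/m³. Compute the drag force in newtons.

CD = 0.0294 + 0.0444 × 0.766² = 0.05545
D = ½ρv²S·CD = ½ × 0.995 × 20.9² × 3.85 × 0.05545 = 46.4 N

D = 46.4 N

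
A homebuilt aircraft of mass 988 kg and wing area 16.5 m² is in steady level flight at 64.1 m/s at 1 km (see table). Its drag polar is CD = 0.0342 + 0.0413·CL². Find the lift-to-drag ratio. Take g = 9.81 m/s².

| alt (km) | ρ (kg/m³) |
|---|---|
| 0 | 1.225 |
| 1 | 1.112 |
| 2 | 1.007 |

L/D = 6.96

At 1 km, from the table: ρ = 1.112 kg/m³.
In steady level flight, lift balances weight: W = mg = 988 × 9.81 = 9692.3 N.
q = ½ρv² = ½ × 1.112 × 64.1² = 2284 Pa.
Required CL = L/(qS) = 9692.3/(2284·16.5) = 0.2571.
CD = 0.0342 + 0.0413 × 0.2571² = 0.03693.
L/D = CL/CD = 0.2571 / 0.03693 = 6.96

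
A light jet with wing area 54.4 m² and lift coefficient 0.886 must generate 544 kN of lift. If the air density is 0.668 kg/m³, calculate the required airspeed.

v = 184 m/s

L = ½ρv²S·CL ⇒ v = √(2L/(ρ·S·CL))
v = √(2 × 5.44×10^5 / (0.668 × 54.4 × 0.886)) = √33790 = 184 m/s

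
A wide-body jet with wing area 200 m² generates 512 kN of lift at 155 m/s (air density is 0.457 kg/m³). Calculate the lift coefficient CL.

CL = 0.466

From L = ½ρv²S·CL, rearranging gives CL = 2L/(ρv²S).
CL = 2 × 5.12×10^5 / (0.457 × 155² × 200) = 0.466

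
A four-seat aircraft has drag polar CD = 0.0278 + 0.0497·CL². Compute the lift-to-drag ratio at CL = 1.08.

CD = 0.0278 + 0.0497 × 1.08² = 0.08577
L/D = CL/CD = 1.08 / 0.08577 = 12.6

L/D = 12.6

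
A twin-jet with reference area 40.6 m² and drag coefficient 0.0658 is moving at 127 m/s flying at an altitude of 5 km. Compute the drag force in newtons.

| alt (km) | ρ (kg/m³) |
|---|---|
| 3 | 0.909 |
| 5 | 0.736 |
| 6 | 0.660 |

At 5 km, from the table: ρ = 0.736 kg/m³.
Dynamic pressure q = ½ρv² = ½ × 0.736 × 127² = 5935 Pa.
D = q·S·CD = 5935 × 40.6 × 0.0658 = 15900 N ≈ 15.9 kN

D = 15900 N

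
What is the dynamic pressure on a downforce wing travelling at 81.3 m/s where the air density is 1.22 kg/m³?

q = 4030 Pa

q = ½ρv² = ½ × 1.22 × 81.3² = 4030 Pa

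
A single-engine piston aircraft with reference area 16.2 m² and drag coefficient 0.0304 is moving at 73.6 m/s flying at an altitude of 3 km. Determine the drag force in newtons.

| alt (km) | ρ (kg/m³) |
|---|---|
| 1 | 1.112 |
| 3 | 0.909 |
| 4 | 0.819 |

D = 1210 N

At 3 km, from the table: ρ = 0.909 kg/m³.
D = ½ρv²S·CD = ½ × 0.909 × 73.6² × 16.2 × 0.0304 = 1210 N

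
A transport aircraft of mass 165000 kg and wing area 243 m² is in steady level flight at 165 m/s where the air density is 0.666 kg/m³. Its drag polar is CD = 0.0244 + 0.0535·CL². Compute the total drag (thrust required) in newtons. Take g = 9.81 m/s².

D = 1.17×10^5 N

Level flight ⇒ L = W = m·g = 165000 × 9.81 = 1.6186×10^6 N.
q = ½ρv² = ½ × 0.666 × 165² = 9066 Pa.
Required CL = L/(qS) = 1.6186×10^6/(9066·243) = 0.7347.
CD = 0.0244 + 0.0535 × 0.7347² = 0.05328.
D = q·S·CD = 9066 × 243 × 0.05328 = 1.174×10^5 N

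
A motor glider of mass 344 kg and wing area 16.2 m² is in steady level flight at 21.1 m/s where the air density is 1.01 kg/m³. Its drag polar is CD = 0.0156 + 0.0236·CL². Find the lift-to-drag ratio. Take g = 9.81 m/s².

L/D = 25.8

In steady level flight, lift balances weight: W = mg = 344 × 9.81 = 3374.6 N.
q = ½ρv² = ½ × 1.01 × 21.1² = 224.8 Pa.
Required CL = L/(qS) = 3374.6/(224.8·16.2) = 0.9265.
CD = 0.0156 + 0.0236 × 0.9265² = 0.03586.
L/D = CL/CD = 0.9265 / 0.03586 = 25.8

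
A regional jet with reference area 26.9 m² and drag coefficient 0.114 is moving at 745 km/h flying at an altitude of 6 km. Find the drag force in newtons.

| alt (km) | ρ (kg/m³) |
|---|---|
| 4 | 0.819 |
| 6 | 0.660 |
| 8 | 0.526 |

D = 43300 N

At 6 km, from the table: ρ = 0.660 kg/m³.
Convert speed: v = 745 km/h ÷ 3.6 = 206.9 m/s.
D = ½ρv²S·CD = ½ × 0.66 × 206.9² × 26.9 × 0.114 = 43300 N ≈ 43.3 kN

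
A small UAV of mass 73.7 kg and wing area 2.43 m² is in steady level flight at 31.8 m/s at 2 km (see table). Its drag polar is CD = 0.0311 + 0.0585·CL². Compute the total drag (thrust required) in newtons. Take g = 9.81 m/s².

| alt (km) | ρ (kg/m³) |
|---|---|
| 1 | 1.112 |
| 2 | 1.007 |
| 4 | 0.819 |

At 2 km, from the table: ρ = 1.007 kg/m³.
In steady level flight, lift balances weight: W = mg = 73.7 × 9.81 = 723 N.
Dynamic pressure q = 0.5 × 1.007 × 31.8² = 509.2 Pa.
CL = W/(q·S) = 723 / (509.2 × 2.43) = 0.5844.
CD = 0.0311 + 0.0585 × 0.5844² = 0.05108.
D = q·S·CD = 509.2 × 2.43 × 0.05108 = 63.19 N

D = 63.2 N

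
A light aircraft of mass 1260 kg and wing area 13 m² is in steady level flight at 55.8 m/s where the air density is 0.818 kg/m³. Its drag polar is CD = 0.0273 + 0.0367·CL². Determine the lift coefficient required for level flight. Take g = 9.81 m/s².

CL = 0.747

In steady level flight, lift balances weight: W = mg = 1260 × 9.81 = 12361 N.
q = ½ρv² = ½ × 0.818 × 55.8² = 1273 Pa.
CL = W/(q·S) = 12361 / (1273 × 13) = 0.7466.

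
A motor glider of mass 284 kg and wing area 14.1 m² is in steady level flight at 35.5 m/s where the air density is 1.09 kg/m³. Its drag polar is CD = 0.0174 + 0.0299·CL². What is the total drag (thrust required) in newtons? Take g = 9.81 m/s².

Weight W = mg = 284 × 9.81 = 2786 N; in level flight L = W.
q = ½ρv² = ½ × 1.09 × 35.5² = 686.8 Pa.
CL = 2W/(ρv²S) = 2×2786/(1.09×35.5²×14.1) = 0.2877.
CD = 0.0174 + 0.0299 × 0.2877² = 0.01987.
D = q·S·CD = 686.8 × 14.1 × 0.01987 = 192.5 N

D = 192 N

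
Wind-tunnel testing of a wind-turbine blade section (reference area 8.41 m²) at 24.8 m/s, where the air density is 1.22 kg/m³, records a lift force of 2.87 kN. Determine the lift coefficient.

CL = 0.91

From L = ½ρv²S·CL, rearranging gives CL = 2L/(ρv²S).
CL = 2 × 2870 / (1.22 × 24.8² × 8.41) = 0.91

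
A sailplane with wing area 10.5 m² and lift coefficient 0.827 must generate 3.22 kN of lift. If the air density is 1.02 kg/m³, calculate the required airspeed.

v = 27 m/s

L = ½ρv²S·CL ⇒ v = √(2L/(ρ·S·CL))
v = √(2 × 3220 / (1.02 × 10.5 × 0.827)) = √727.1 = 27 m/s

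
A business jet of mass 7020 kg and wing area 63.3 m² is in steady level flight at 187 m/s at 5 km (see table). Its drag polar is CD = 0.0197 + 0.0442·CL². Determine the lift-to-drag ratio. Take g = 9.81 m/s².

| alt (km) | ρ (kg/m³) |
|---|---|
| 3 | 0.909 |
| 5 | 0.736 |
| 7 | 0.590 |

L/D = 4.22

At 5 km, from the table: ρ = 0.736 kg/m³.
Level flight ⇒ L = W = m·g = 7020 × 9.81 = 68866 N.
q = ½ρv² = ½ × 0.736 × 187² = 12870 Pa.
CL = 2W/(ρv²S) = 2×68866/(0.736×187²×63.3) = 0.08454.
CD = 0.0197 + 0.0442 × 0.08454² = 0.02002.
L/D = CL/CD = 0.08454 / 0.02002 = 4.22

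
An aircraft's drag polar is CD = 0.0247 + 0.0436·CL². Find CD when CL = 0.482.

CD = 0.0247 + 0.0436 × 0.482² = 0.0247 + 0.01013 = 0.0348

CD = 0.0348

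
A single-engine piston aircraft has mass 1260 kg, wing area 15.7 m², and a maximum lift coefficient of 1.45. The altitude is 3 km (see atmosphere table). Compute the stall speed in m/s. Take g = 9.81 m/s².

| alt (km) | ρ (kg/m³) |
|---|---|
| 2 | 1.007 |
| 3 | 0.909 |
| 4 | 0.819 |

At 3 km, from the table: ρ = 0.909 kg/m³.
At stall, lift equals weight: L = W = m·g = 1260 × 9.81 = 12360 N.
V_stall = √(2W/(ρ·S·CL,max)) = √(2 × 12360 / (0.909 × 15.7 × 1.45))
V_stall = √1195 = 34.6 m/s

V_stall = 34.6 m/s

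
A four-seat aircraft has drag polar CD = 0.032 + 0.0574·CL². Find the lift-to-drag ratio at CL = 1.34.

L/D = 9.92

CD = 0.032 + 0.0574 × 1.34² = 0.1351
L/D = CL/CD = 1.34 / 0.1351 = 9.92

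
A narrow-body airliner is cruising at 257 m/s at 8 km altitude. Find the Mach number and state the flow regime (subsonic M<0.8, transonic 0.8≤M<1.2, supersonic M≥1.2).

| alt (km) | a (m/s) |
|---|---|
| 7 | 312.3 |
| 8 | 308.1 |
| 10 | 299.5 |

M = 0.834 (transonic)

At 8 km, from the table: a = 308.1 m/s.
M = v/a = 257 / 308.1 = 0.834
M = 0.834 → transonic.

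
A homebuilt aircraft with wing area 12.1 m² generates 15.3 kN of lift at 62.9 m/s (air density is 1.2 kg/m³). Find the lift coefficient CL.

CL = 0.533

From L = ½ρv²S·CL, rearranging gives CL = 2L/(ρv²S).
CL = 2 × 15300 / (1.2 × 62.9² × 12.1) = 0.533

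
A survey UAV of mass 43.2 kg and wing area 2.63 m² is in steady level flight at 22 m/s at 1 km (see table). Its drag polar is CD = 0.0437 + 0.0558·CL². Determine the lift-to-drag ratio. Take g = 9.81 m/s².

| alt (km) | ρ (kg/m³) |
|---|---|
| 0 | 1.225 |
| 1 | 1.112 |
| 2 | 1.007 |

At 1 km, from the table: ρ = 1.112 kg/m³.
Level flight ⇒ L = W = m·g = 43.2 × 9.81 = 423.79 N.
q = ½ρv² = ½ × 1.112 × 22² = 269.1 Pa.
CL = W/(q·S) = 423.79 / (269.1 × 2.63) = 0.5988.
CD = 0.0437 + 0.0558 × 0.5988² = 0.06371.
L/D = CL/CD = 0.5988 / 0.06371 = 9.4

L/D = 9.4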